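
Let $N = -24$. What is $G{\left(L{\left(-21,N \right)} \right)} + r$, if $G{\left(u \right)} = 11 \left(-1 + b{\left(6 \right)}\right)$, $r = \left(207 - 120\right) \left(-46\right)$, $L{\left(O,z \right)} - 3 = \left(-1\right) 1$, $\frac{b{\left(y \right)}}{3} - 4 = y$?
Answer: $-3683$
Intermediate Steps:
$b{\left(y \right)} = 12 + 3 y$
$L{\left(O,z \right)} = 2$ ($L{\left(O,z \right)} = 3 - 1 = 2$)
$r = -4002$ ($r = 87 \left(-46\right) = -4002$)
$G{\left(u \right)} = 319$ ($G{\left(u \right)} = 11 \left(-1 + \left(12 + 3 \cdot 6\right)\right) = 11 \left(-1 + \left(12 + 18\right)\right) = 11 \left(-1 + 30\right) = 11 \cdot 29 = 319$)
$G{\left(L{\left(-21,N \right)} \right)} + r = 319 - 4002 = -3683$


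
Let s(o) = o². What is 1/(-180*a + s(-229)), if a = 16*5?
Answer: 1/38041 ≈ 2.6287e-5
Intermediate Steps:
a = 80
1/(-180*a + s(-229)) = 1/(-180*80 + (-229)²) = 1/(-14400 + 52441) = 1/38041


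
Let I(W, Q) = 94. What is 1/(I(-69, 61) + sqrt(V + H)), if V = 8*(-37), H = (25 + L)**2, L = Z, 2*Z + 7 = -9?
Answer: 94/8843 - I*sqrt(7)/8843 ≈ 0.01063 - 0.00029919*I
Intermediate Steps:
Z = -8 (Z = -7/2 + (1/2)*(-9) = -7/2 - 9/2 = -8)
L = -8
H = 289 (H = (25 - 8)**2 = 17**2 = 289)
V = -296
1/(I(-69, 61) + sqrt(V + H)) = 1/(94 + sqrt(-296 + 289)) = 1/(94 + sqrt(-7)) = 1/(94 + I*sqrt(7))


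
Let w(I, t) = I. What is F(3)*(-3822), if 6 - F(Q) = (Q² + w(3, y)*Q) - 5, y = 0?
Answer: 26754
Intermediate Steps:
F(Q) = 11 - Q² - 3*Q (F(Q) = 6 - ((Q² + 3*Q) - 5) = 6 - (-5 + Q² + 3*Q) = 6 + (5 - Q² - 3*Q) = 11 - Q² - 3*Q)
F(3)*(-3822) = (11 - 1*3² - 3*3)*(-3822) = (11 - 1*9 - 9)*(-3822) = (11 - 9 - 9)*(-3822) = -7*(-3822) = 26754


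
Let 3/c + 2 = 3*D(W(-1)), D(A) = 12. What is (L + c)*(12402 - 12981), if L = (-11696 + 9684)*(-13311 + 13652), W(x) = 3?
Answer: 13506405375/34 ≈ 3.9725e+8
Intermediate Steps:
L = -686092 (L = -2012*341 = -686092)
c = 3/34 (c = 3/(-2 + 3*12) = 3/(-2 + 36) = 3/34 ≈ 0.088235)
(L + c)*(12402 - 12981) = (-686092 + 3/34)*(12402 - 12981) = -23327125/34*(-579) = 13506405375/34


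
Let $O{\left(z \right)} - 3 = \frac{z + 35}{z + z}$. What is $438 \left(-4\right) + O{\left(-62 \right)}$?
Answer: $- \frac{216849}{124} \approx -1748.8$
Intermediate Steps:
$O{\left(z \right)} = 3 + \frac{35 + z}{2 z}$ ($O{\left(z \right)} = 3 + \frac{z + 35}{z + z} = 3 + \frac{35 + z}{2 z}$)
$438 \left(-4\right) + O{\left(-62 \right)} = 438 \left(-4\right) + \frac{7 \left(5 - 62\right)}{2 \left(-62\right)} = -1752 + \frac{7}{2} \left(- \frac{1}{62}\right) \left(-57\right) = -1752 + \frac{399}{124} = - \frac{216849}{124}$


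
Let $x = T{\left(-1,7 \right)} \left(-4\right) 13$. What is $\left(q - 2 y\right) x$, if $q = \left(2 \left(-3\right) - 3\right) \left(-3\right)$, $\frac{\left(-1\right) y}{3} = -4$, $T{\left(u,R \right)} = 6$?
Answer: $-936$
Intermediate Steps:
$y = 12$ ($y = \left(-3\right) \left(-4\right) = 12$)
$q = 27$ ($q = \left(-6 - 3\right) \left(-3\right) = \left(-9\right) \left(-3\right) = 27$)
$x = -312$ ($x = 6 \left(-4\right) 13 = \left(-24\right) 13 = -312$)
$\left(q - 2 y\right) x = \left(27 - 24\right) \left(-312\right) = 3 \left(-312\right) = -936$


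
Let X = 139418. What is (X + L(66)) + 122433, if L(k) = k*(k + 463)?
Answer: 296765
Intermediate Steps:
L(k) = k*(463 + k)
(X + L(66)) + 122433 = (139418 + 66*(463 + 66)) + 122433 = (139418 + 66*529) + 122433 = (139418 + 34914) + 122433 = 174332 + 122433 = 296765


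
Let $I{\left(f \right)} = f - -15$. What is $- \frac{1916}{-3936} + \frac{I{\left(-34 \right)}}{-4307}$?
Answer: $\frac{2081749}{4238088} \approx 0.4912$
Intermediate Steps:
$I{\left(f \right)} = 15 + f$ ($I{\left(f \right)} = f + 15 = 15 + f$)
$- \frac{1916}{-3936} + \frac{I{\left(-34 \right)}}{-4307} = - \frac{1916}{-3936} + \frac{15 - 34}{-4307} = \left(-1916\right) \left(- \frac{1}{3936}\right) - - \frac{19}{4307} = \frac{479}{984} + \frac{19}{4307} = \frac{2081749}{4238088}$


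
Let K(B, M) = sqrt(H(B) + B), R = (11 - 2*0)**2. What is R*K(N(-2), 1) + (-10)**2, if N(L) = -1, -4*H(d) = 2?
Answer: 100 + 121*I*sqrt(6)/2 ≈ 100.0 + 148.19*I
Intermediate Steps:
H(d) = -1/2 (H(d) = -1/4*2 = -1/2)
R = 121 (R = (11 + 0)**2 = 11**2 = 121)
K(B, M) = sqrt(-1/2 + B)
R*K(N(-2), 1) + (-10)**2 = 121*(sqrt(-2 + 4*(-1))/2) + (-10)**2 = 121*(sqrt(-2 - 4)/2) + 100 = 121*(sqrt(-6)/2) + 100 = 121*((I*sqrt(6))/2) + 100 = 121*(I*sqrt(6)/2) + 100 = 121*I*sqrt(6)/2 + 100 = 100 + 121*I*sqrt(6)/2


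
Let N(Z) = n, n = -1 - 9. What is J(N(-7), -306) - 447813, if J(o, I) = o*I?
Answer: -444753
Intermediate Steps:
n = -10
N(Z) = -10
J(o, I) = I*o
J(N(-7), -306) - 447813 = -306*(-10) - 447813 = 3060 - 447813 = -444753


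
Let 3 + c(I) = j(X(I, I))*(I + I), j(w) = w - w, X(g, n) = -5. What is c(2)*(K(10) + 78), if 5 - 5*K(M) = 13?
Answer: -1146/5 ≈ -229.20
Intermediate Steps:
K(M) = -8/5 (K(M) = 1 - 1/5*13 = 1 - 13/5 = -8/5)
j(w) = 0
c(I) = -3 (c(I) = -3 + 0*(I + I) = -3 + 0*(2*I) = -3 + 0 = -3)
c(2)*(K(10) + 78) = -3*(-8/5 + 78) = -3*382/5 = -1146/5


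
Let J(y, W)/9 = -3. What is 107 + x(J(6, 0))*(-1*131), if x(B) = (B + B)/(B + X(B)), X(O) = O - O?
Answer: -155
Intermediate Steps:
J(y, W) = -27 (J(y, W) = 9*(-3) = -27)
X(O) = 0
x(B) = 2 (x(B) = (B + B)/(B + 0) = (2*B)/B = 2)
107 + x(J(6, 0))*(-1*131) = 107 + 2*(-1*131) = 107 + 2*(-131) = 107 - 262 = -155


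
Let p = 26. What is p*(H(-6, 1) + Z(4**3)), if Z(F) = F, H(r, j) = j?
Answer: 1690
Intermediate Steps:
p*(H(-6, 1) + Z(4**3)) = 26*(1 + 4**3) = 26*(1 + 64) = 26*65 = 1690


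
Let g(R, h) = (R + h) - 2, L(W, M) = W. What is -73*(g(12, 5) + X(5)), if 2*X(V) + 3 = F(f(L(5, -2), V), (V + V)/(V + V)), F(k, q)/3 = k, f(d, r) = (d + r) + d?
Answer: -2628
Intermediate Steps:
g(R, h) = -2 + R + h
f(d, r) = r + 2*d
F(k, q) = 3*k
X(V) = 27/2 + 3*V/2 (X(V) = -3/2 + (3*(V + 2*5))/2 = -3/2 + (3*(V + 10))/2 = -3/2 + (3*(10 + V))/2 = -3/2 + (30 + 3*V)/2 = -3/2 + (15 + 3*V/2) = 27/2 + 3*V/2)
-73*(g(12, 5) + X(5)) = -73*((-2 + 12 + 5) + (27/2 + (3/2)*5)) = -73*(15 + (27/2 + 15/2)) = -73*(15 + 21) = -73*36 = -2628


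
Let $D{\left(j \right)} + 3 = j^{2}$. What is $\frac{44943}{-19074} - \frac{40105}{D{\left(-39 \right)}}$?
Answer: $- \frac{6312017}{219351} \approx -28.776$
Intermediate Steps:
$D{\left(j \right)} = -3 + j^{2}$
$\frac{44943}{-19074} - \frac{40105}{D{\left(-39 \right)}} = \frac{44943}{-19074} - \frac{40105}{-3 + \left(-39\right)^{2}} = 44943 \left(- \frac{1}{19074}\right) - \frac{40105}{-3 + 1521} = - \frac{14981}{6358} - \frac{40105}{1518} = - \frac{6312017}{219351}$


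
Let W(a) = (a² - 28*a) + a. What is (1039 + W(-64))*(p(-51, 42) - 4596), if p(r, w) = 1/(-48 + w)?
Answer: -189260951/6 ≈ -3.1543e+7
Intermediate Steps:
W(a) = a² - 27*a
(1039 + W(-64))*(p(-51, 42) - 4596) = (1039 - 64*(-27 - 64))*(1/(-48 + 42) - 4596) = (1039 - 64*(-91))*(1/(-6) - 4596) = (1039 + 5824)*(-⅙ - 4596) = 6863*(-27577/6) = -189260951/6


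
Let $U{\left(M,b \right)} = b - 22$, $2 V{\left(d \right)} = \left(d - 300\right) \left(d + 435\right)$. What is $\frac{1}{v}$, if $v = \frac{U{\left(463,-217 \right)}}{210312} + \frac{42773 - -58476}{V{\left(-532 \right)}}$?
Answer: $\frac{1060813728}{2660529445} \approx 0.39872$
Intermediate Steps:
$V{\left(d \right)} = \frac{\left(-300 + d\right) \left(435 + d\right)}{2}$ ($V{\left(d \right)} = \frac{\left(d - 300\right) \left(d + 435\right)}{2} = \frac{\left(-300 + d\right) \left(435 + d\right)}{2}$)
$U{\left(M,b \right)} = -22 + b$
$v = \frac{2660529445}{1060813728}$ ($v = \frac{-22 - 217}{210312} + \frac{42773 - -58476}{-65250 + \frac{\left(-532\right)^{2}}{2} + \frac{135}{2} \left(-532\right)} = \left(-239\right) \frac{1}{210312} + \frac{42773 + 58476}{-65250 + \frac{1}{2} \cdot 283024 - 35910} = - \frac{239}{210312} + \frac{101249}{-65250 + 141512 - 35910} = - \frac{239}{210312} + \frac{101249}{40352} = \frac{2660529445}{1060813728} \approx 2.508$)
$\frac{1}{v} = \frac{1}{\frac{2660529445}{1060813728}} = \frac{1060813728}{2660529445}$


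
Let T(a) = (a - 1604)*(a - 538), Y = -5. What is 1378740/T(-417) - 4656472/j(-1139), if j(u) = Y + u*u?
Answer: -359929280206/125194561619 ≈ -2.8750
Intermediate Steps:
T(a) = (-1604 + a)*(-538 + a)
j(u) = -5 + u² (j(u) = -5 + u*u = -5 + u²)
1378740/T(-417) - 4656472/j(-1139) = 1378740/(862952 + (-417)² - 2142*(-417)) - 4656472/(-5 + (-1139)²) = 1378740/(862952 + 173889 + 893214) - 4656472/(-5 + 1297321) = 1378740/1930055 - 4656472/1297316 = 1378740*(1/1930055) - 4656472*1/1297316 = 275748/386011 - 1164118/324329 = -359929280206/125194561619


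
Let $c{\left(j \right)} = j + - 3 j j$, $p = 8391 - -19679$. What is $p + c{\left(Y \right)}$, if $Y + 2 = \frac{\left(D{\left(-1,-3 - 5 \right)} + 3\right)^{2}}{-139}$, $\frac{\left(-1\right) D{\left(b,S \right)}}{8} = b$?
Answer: $\frac{541807406}{19321} \approx 28042.0$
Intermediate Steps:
$D{\left(b,S \right)} = - 8 b$
$Y = - \frac{399}{139}$ ($Y = -2 + \frac{\left(\left(-8\right) \left(-1\right) + 3\right)^{2}}{-139} = -2 + \left(8 + 3\right)^{2} \left(- \frac{1}{139}\right) = -2 + 11^{2} \left(- \frac{1}{139}\right) = -2 + 121 \left(- \frac{1}{139}\right) = -2 - \frac{121}{139} = - \frac{399}{139} \approx -2.8705$)
$p = 28070$ ($p = 8391 + 19679 = 28070$)
$c{\left(j \right)} = j - 3 j^{2}$
$p + c{\left(Y \right)} = 28070 - \frac{399 \left(1 - - \frac{1197}{139}\right)}{139} = 28070 - \frac{399 \left(1 + \frac{1197}{139}\right)}{139} = 28070 - \frac{533064}{19321} = \frac{541807406}{19321}$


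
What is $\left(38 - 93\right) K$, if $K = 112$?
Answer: $-6160$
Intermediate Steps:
$\left(38 - 93\right) K = \left(38 - 93\right) 112 = \left(-55\right) 112 = -6160$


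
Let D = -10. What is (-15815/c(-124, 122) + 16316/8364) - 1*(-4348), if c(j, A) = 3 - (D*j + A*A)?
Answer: 146665606552/33709011 ≈ 4350.9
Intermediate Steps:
c(j, A) = 3 - A² + 10*j (c(j, A) = 3 - (-10*j + A*A) = 3 - (-10*j + A²) = 3 - (A² - 10*j) = 3 + (-A² + 10*j) = 3 - A² + 10*j)
(-15815/c(-124, 122) + 16316/8364) - 1*(-4348) = (-15815/(3 - 1*122² + 10*(-124)) + 16316/8364) - 1*(-4348) = (-15815/(3 - 1*14884 - 1240) + 16316*(1/8364)) + 4348 = (-15815/(3 - 14884 - 1240) + 4079/2091) + 4348 = (-15815/(-16121) + 4079/2091) + 4348 = (-15815*(-1/16121) + 4079/2091) + 4348 = (15815/16121 + 4079/2091) + 4348 = 98826724/33709011 + 4348 = 146665606552/33709011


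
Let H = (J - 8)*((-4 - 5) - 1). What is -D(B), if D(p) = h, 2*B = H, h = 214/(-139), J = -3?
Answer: 214/139 ≈ 1.5396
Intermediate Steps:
h = -214/139 (h = 214*(-1/139) = -214/139 ≈ -1.5396)
H = 110 (H = (-3 - 8)*((-4 - 5) - 1) = -11*(-9 - 1) = -11*(-10) = 110)
B = 55 (B = (1/2)*110 = 55)
D(p) = -214/139
-D(B) = -1*(-214/139) = 214/139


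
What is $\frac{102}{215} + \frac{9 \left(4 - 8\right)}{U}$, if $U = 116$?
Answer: $\frac{1023}{6235} \approx 0.16407$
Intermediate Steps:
$\frac{102}{215} + \frac{9 \left(4 - 8\right)}{U} = \frac{102}{215} + \frac{9 \left(4 - 8\right)}{116} = 102 \cdot \frac{1}{215} + 9 \left(-4\right) \frac{1}{116} = \frac{102}{215} - \frac{9}{29} = \frac{1023}{6235}$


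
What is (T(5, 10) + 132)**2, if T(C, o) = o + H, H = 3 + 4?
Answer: 22201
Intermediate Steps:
H = 7
T(C, o) = 7 + o (T(C, o) = o + 7 = 7 + o)
(T(5, 10) + 132)**2 = ((7 + 10) + 132)**2 = (17 + 132)**2 = 149**2 = 22201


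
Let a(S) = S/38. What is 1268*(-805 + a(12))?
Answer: -19386452/19 ≈ -1.0203e+6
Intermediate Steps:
a(S) = S/38 (a(S) = S*(1/38) = S/38)
1268*(-805 + a(12)) = 1268*(-805 + (1/38)*12) = 1268*(-805 + 6/19) = 1268*(-15289/19) = -19386452/19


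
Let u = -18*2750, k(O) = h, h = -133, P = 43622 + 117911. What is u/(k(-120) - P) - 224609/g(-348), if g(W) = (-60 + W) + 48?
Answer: 18164729297/29099880 ≈ 624.22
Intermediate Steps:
P = 161533
k(O) = -133
g(W) = -12 + W
u = -49500
u/(k(-120) - P) - 224609/g(-348) = -49500/(-133 - 1*161533) - 224609/(-12 - 348) = -49500/(-133 - 161533) - 224609/(-360) = -49500/(-161666) - 224609*(-1/360) = -49500*(-1/161666) + 224609/360 = 24750/80833 + 224609/360 = 18164729297/29099880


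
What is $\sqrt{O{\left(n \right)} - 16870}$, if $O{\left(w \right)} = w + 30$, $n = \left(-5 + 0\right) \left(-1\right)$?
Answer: $i \sqrt{16835} \approx 129.75 i$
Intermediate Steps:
$n = 5$ ($n = \left(-5\right) \left(-1\right) = 5$)
$O{\left(w \right)} = 30 + w$
$\sqrt{O{\left(n \right)} - 16870} = \sqrt{\left(30 + 5\right) - 16870} = \sqrt{35 - 16870} = \sqrt{-16835} = i \sqrt{16835}$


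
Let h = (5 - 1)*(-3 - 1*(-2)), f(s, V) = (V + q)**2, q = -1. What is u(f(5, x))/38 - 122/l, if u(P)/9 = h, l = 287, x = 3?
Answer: -7484/5453 ≈ -1.3725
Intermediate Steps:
f(s, V) = (-1 + V)**2 (f(s, V) = (V - 1)**2 = (-1 + V)**2)
h = -4 (h = 4*(-3 + 2) = 4*(-1) = -4)
u(P) = -36 (u(P) = 9*(-4) = -36)
u(f(5, x))/38 - 122/l = -36/38 - 122/287 = -36*1/38 - 122*1/287 = -18/19 - 122/287 = -7484/5453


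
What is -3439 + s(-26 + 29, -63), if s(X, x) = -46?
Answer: -3485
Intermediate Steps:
-3439 + s(-26 + 29, -63) = -3439 - 46 = -3485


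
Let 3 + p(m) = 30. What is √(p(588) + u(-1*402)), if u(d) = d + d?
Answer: I*√777 ≈ 27.875*I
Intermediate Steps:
p(m) = 27 (p(m) = -3 + 30 = 27)
u(d) = 2*d
√(p(588) + u(-1*402)) = √(27 + 2*(-1*402)) = √(27 + 2*(-402)) = √(27 - 804) = √(-777) = I*√777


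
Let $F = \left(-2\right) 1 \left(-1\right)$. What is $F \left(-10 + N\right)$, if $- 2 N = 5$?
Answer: $-25$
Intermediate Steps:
$N = - \frac{5}{2}$ ($N = \left(- \frac{1}{2}\right) 5 = - \frac{5}{2} \approx -2.5$)
$F = 2$ ($F = \left(-2\right) \left(-1\right) = 2$)
$F \left(-10 + N\right) = 2 \left(-10 - \frac{5}{2}\right) = 2 \left(- \frac{25}{2}\right) = -25$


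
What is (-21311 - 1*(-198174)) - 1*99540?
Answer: 77323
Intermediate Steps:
(-21311 - 1*(-198174)) - 1*99540 = (-21311 + 198174) - 99540 = 176863 - 99540 = 77323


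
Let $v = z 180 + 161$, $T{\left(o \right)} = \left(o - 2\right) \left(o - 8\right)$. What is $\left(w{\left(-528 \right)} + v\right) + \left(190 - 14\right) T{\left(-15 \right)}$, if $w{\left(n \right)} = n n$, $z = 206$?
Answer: $384841$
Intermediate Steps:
$w{\left(n \right)} = n^{2}$
$T{\left(o \right)} = \left(-8 + o\right) \left(-2 + o\right)$ ($T{\left(o \right)} = \left(-2 + o\right) \left(-8 + o\right) = \left(-8 + o\right) \left(-2 + o\right)$)
$v = 37241$ ($v = 206 \cdot 180 + 161 = 37080 + 161 = 37241$)
$\left(w{\left(-528 \right)} + v\right) + \left(190 - 14\right) T{\left(-15 \right)} = \left(\left(-528\right)^{2} + 37241\right) + \left(190 - 14\right) \left(16 + \left(-15\right)^{2} - -150\right) = \left(278784 + 37241\right) + 176 \left(16 + 225 + 150\right) = 316025 + 176 \cdot 391 = 316025 + 68816 = 384841$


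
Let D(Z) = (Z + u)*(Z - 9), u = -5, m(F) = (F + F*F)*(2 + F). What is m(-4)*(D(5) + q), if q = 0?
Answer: 0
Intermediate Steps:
m(F) = (2 + F)*(F + F²) (m(F) = (F + F²)*(2 + F) = (2 + F)*(F + F²))
D(Z) = (-9 + Z)*(-5 + Z) (D(Z) = (Z - 5)*(Z - 9) = (-5 + Z)*(-9 + Z) = (-9 + Z)*(-5 + Z))
m(-4)*(D(5) + q) = (-4*(2 + (-4)² + 3*(-4)))*((45 + 5² - 14*5) + 0) = (-4*(2 + 16 - 12))*((45 + 25 - 70) + 0) = (-4*6)*(0 + 0) = -24*0 = 0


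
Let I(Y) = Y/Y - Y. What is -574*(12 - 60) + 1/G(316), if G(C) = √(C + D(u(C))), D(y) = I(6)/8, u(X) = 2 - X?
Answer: 27552 + 2*√6/87 ≈ 27552.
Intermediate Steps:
I(Y) = 1 - Y
D(y) = -5/8 (D(y) = (1 - 1*6)/8 = (1 - 6)*(⅛) = -5*⅛ = -5/8)
G(C) = √(-5/8 + C) (G(C) = √(C - 5/8) = √(-5/8 + C))
-574*(12 - 60) + 1/G(316) = -574*(12 - 60) + 1/(√(-10 + 16*316)/4) = -574*(-48) + 1/(√(-10 + 5056)/4) = 27552 + 1/(√5046/4) = 27552 + 1/((29*√6)/4) = 27552 + 1/(29*√6/4) = 27552 + 2*√6/87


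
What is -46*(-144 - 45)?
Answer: 8694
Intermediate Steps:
-46*(-144 - 45) = -46*(-189) = 8694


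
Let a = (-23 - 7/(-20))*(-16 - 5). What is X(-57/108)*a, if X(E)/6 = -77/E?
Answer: 39555054/95 ≈ 4.1637e+5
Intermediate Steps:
a = 9513/20 (a = (-23 - 7*(-1/20))*(-21) = (-23 + 7/20)*(-21) = -453/20*(-21) = 9513/20 ≈ 475.65)
X(E) = -462/E (X(E) = 6*(-77/E) = -462/E)
X(-57/108)*a = -462/((-57/108))*(9513/20) = -462/((-57*1/108))*(9513/20) = -462/(-19/36)*(9513/20) = -462*(-36/19)*(9513/20) = (16632/19)*(9513/20) = 39555054/95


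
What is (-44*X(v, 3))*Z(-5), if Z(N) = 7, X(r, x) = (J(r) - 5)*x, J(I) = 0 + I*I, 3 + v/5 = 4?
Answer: -18480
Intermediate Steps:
v = 5 (v = -15 + 5*4 = -15 + 20 = 5)
J(I) = I² (J(I) = 0 + I² = I²)
X(r, x) = x*(-5 + r²) (X(r, x) = (r² - 5)*x = (-5 + r²)*x = x*(-5 + r²))
(-44*X(v, 3))*Z(-5) = -132*(-5 + 5²)*7 = -132*(-5 + 25)*7 = -132*20*7 = -44*60*7 = -2640*7 = -18480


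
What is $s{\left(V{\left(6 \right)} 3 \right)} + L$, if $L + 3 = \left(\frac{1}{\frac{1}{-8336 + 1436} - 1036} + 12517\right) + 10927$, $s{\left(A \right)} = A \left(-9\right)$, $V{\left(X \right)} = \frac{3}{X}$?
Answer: $\frac{334938315055}{14296802} \approx 23428.0$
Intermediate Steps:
$s{\left(A \right)} = - 9 A$
$L = \frac{167565660941}{7148401}$ ($L = -3 + \left(\left(\frac{1}{\frac{1}{-8336 + 1436} - 1036} + 12517\right) + 10927\right) = -3 + \left(\left(\frac{1}{\frac{1}{-6900} - 1036} + 12517\right) + 10927\right) = -3 + \left(\left(\frac{1}{- \frac{1}{6900} - 1036} + 12517\right) + 10927\right) = -3 + \left(\left(\frac{1}{- \frac{7148401}{6900}} + 12517\right) + 10927\right) = -3 + \left(\left(- \frac{6900}{7148401} + 12517\right) + 10927\right) = -3 + \left(\frac{89476528417}{7148401} + 10927\right) = -3 + \frac{167587106144}{7148401} = \frac{167565660941}{7148401} \approx 23441.0$)
$s{\left(V{\left(6 \right)} 3 \right)} + L = - 9 \cdot \frac{3}{6} \cdot 3 + \frac{167565660941}{7148401} = - 9 \cdot 3 \cdot \frac{1}{6} \cdot 3 + \frac{167565660941}{7148401} = - 9 \cdot \frac{1}{2} \cdot 3 + \frac{167565660941}{7148401} = \left(-9\right) \frac{3}{2} + \frac{167565660941}{7148401} = - \frac{27}{2} + \frac{167565660941}{7148401} = \frac{334938315055}{14296802}$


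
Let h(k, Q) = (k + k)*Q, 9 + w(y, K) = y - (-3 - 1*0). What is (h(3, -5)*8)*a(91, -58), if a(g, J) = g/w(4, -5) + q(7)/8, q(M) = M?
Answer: 10710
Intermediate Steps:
w(y, K) = -6 + y (w(y, K) = -9 + (y - (-3 - 1*0)) = -9 + (y - (-3 + 0)) = -9 + (y - 1*(-3)) = -9 + (y + 3) = -9 + (3 + y) = -6 + y)
a(g, J) = 7/8 - g/2 (a(g, J) = g/(-6 + 4) + 7/8 = g/(-2) + 7*(⅛) = g*(-½) + 7/8 = -g/2 + 7/8 = 7/8 - g/2)
h(k, Q) = 2*Q*k (h(k, Q) = (2*k)*Q = 2*Q*k)
(h(3, -5)*8)*a(91, -58) = ((2*(-5)*3)*8)*(7/8 - ½*91) = (-30*8)*(7/8 - 91/2) = -240*(-357/8) = 10710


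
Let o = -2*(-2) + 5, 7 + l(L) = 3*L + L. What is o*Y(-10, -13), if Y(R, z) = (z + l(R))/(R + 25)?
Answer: -36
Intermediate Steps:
l(L) = -7 + 4*L (l(L) = -7 + (3*L + L) = -7 + 4*L)
o = 9 (o = 4 + 5 = 9)
Y(R, z) = (-7 + z + 4*R)/(25 + R) (Y(R, z) = (z + (-7 + 4*R))/(R + 25) = (-7 + z + 4*R)/(25 + R))
o*Y(-10, -13) = 9*((-7 - 13 + 4*(-10))/(25 - 10)) = 9*((-7 - 13 - 40)/15) = 9*((1/15)*(-60)) = 9*(-4) = -36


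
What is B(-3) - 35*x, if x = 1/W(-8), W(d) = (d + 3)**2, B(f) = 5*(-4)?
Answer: -107/5 ≈ -21.400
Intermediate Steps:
B(f) = -20
W(d) = (3 + d)**2
x = 1/25 (x = 1/((3 - 8)**2) = 1/((-5)**2) = 1/25 ≈ 0.040000)
B(-3) - 35*x = -20 - 35*1/25 = -20 - 7/5 = -107/5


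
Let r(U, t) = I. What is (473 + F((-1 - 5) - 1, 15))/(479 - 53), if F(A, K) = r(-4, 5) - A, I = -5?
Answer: 475/426 ≈ 1.1150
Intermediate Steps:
r(U, t) = -5
F(A, K) = -5 - A
(473 + F((-1 - 5) - 1, 15))/(479 - 53) = (473 + (-5 - ((-1 - 5) - 1)))/(479 - 53) = (473 + (-5 - (-6 - 1)))/426 = (473 + (-5 - 1*(-7)))*(1/426) = (473 + (-5 + 7))*(1/426) = (473 + 2)*(1/426) = 475*(1/426) = 475/426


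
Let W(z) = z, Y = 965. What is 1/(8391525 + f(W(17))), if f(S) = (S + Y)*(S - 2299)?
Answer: 1/6150601 ≈ 1.6259e-7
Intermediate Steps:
f(S) = (-2299 + S)*(965 + S) (f(S) = (S + 965)*(S - 2299) = (965 + S)*(-2299 + S) = (-2299 + S)*(965 + S))
1/(8391525 + f(W(17))) = 1/(8391525 + (-2218535 + 17² - 1334*17)) = 1/(8391525 + (-2218535 + 289 - 22678)) = 1/(8391525 - 2240924) = 1/6150601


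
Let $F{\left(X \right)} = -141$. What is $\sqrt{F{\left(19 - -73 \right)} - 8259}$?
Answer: $20 i \sqrt{21} \approx 91.651 i$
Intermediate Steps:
$\sqrt{F{\left(19 - -73 \right)} - 8259} = \sqrt{-141 - 8259} = \sqrt{-8400} = 20 i \sqrt{21}$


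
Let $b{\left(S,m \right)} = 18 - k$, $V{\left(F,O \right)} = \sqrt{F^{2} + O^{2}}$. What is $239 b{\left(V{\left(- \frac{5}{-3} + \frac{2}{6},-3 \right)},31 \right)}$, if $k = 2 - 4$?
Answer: $4780$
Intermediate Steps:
$k = -2$
$b{\left(S,m \right)} = 20$ ($b{\left(S,m \right)} = 18 - -2 = 18 + 2 = 20$)
$239 b{\left(V{\left(- \frac{5}{-3} + \frac{2}{6},-3 \right)},31 \right)} = 239 \cdot 20 = 4780$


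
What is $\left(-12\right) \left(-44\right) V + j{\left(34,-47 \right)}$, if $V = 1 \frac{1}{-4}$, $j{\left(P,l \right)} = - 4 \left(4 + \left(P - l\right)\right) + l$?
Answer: $-519$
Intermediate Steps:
$j{\left(P,l \right)} = -16 - 4 P + 5 l$ ($j{\left(P,l \right)} = - 4 \left(4 + P - l\right) + l = \left(-16 - 4 P + 4 l\right) + l = -16 - 4 P + 5 l$)
$V = - \frac{1}{4}$ ($V = 1 \left(- \frac{1}{4}\right) = - \frac{1}{4} \approx -0.25$)
$\left(-12\right) \left(-44\right) V + j{\left(34,-47 \right)} = \left(-12\right) \left(-44\right) \left(- \frac{1}{4}\right) - 387 = 528 \left(- \frac{1}{4}\right) - 387 = -132 - 387 = -519$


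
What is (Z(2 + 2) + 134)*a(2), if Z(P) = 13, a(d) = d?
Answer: 294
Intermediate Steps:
(Z(2 + 2) + 134)*a(2) = (13 + 134)*2 = 147*2 = 294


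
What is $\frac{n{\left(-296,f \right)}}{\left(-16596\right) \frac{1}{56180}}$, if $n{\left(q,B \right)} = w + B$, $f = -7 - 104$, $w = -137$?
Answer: $\frac{3483160}{4149} \approx 839.52$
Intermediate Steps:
$f = -111$
$n{\left(q,B \right)} = -137 + B$
$\frac{n{\left(-296,f \right)}}{\left(-16596\right) \frac{1}{56180}} = \frac{-137 - 111}{\left(-16596\right) \frac{1}{56180}} = - \frac{248}{\left(-16596\right) \frac{1}{56180}} = - \frac{248}{- \frac{4149}{14045}} = \left(-248\right) \left(- \frac{14045}{4149}\right) = \frac{3483160}{4149}$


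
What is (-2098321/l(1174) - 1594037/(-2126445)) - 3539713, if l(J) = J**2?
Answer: -10374292622496827293/2930828108820 ≈ -3.5397e+6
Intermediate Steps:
(-2098321/l(1174) - 1594037/(-2126445)) - 3539713 = (-2098321/(1174**2) - 1594037/(-2126445)) - 3539713 = (-2098321/1378276 - 1594037*(-1/2126445)) - 3539713 = (-2098321*1/1378276 + 1594037/2126445) - 3539713 = (-2098321/1378276 + 1594037/2126445) - 3539713 = -2264941258633/2930828108820 - 3539713 = -10374292622496827293/2930828108820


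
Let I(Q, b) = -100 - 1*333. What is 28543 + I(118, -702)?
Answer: 28110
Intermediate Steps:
I(Q, b) = -433 (I(Q, b) = -100 - 333 = -433)
28543 + I(118, -702) = 28543 - 433 = 28110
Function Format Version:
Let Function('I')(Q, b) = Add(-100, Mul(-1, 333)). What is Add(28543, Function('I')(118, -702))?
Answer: 28110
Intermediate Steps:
Function('I')(Q, b) = -433 (Function('I')(Q, b) = Add(-100, -333) = -433)
Add(28543, Function('I')(118, -702)) = Add(28543, -433) = 28110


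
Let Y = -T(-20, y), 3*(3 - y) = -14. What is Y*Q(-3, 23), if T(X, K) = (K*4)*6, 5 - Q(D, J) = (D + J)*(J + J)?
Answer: 168360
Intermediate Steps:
y = 23/3 (y = 3 - ⅓*(-14) = 3 + 14/3 = 23/3 ≈ 7.6667)
Q(D, J) = 5 - 2*J*(D + J) (Q(D, J) = 5 - (D + J)*(J + J) = 5 - (D + J)*2*J = 5 - 2*J*(D + J))
T(X, K) = 24*K (T(X, K) = (4*K)*6 = 24*K)
Y = -184 (Y = -24*23/3 = -1*184 = -184)
Y*Q(-3, 23) = -184*(5 - 2*23² - 2*(-3)*23) = -184*(5 - 2*529 + 138) = -184*(5 - 1058 + 138) = -184*(-915) = 168360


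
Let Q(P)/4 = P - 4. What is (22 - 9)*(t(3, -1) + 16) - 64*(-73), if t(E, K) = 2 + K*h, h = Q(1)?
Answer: 5062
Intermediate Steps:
Q(P) = -16 + 4*P (Q(P) = 4*(P - 4) = 4*(-4 + P) = -16 + 4*P)
h = -12 (h = -16 + 4*1 = -16 + 4 = -12)
t(E, K) = 2 - 12*K (t(E, K) = 2 + K*(-12) = 2 - 12*K)
(22 - 9)*(t(3, -1) + 16) - 64*(-73) = (22 - 9)*((2 - 12*(-1)) + 16) - 64*(-73) = 13*((2 + 12) + 16) + 4672 = 13*(14 + 16) + 4672 = 13*30 + 4672 = 390 + 4672 = 5062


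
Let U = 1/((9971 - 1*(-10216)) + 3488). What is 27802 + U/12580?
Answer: 8280311363001/297831500 ≈ 27802.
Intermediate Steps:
U = 1/23675 (U = 1/((9971 + 10216) + 3488) = 1/(20187 + 3488) = 1/23675 ≈ 4.2239e-5)
27802 + U/12580 = 27802 + (1/23675)/12580 = 27802 + (1/23675)*(1/12580) = 27802 + 1/297831500 = 8280311363001/297831500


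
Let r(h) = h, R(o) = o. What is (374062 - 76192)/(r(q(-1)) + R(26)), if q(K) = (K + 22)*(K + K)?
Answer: -148935/8 ≈ -18617.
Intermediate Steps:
q(K) = 2*K*(22 + K) (q(K) = (22 + K)*(2*K) = 2*K*(22 + K))
(374062 - 76192)/(r(q(-1)) + R(26)) = (374062 - 76192)/(2*(-1)*(22 - 1) + 26) = 297870/(2*(-1)*21 + 26) = 297870/(-42 + 26) = 297870/(-16) = 297870*(-1/16) = -148935/8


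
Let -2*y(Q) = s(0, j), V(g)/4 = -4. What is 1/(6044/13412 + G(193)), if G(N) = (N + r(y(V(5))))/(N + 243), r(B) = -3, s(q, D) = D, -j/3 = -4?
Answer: 730954/647933 ≈ 1.1281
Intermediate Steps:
j = 12 (j = -3*(-4) = 12)
V(g) = -16 (V(g) = 4*(-4) = -16)
y(Q) = -6 (y(Q) = -1/2*12 = -6)
G(N) = (-3 + N)/(243 + N) (G(N) = (N - 3)/(N + 243) = (-3 + N)/(243 + N))
1/(6044/13412 + G(193)) = 1/(6044/13412 + (-3 + 193)/(243 + 193)) = 1/(6044*(1/13412) + 190/436) = 1/(1511/3353 + (1/436)*190) = 1/(1511/3353 + 95/218) = 1/(647933/730954) = 730954/647933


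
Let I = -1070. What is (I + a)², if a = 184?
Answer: 784996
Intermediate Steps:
(I + a)² = (-1070 + 184)² = (-886)² = 784996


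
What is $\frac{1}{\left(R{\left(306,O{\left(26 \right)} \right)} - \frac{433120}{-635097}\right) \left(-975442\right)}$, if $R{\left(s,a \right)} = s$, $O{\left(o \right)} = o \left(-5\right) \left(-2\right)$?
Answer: $- \frac{635097}{189989571528484} \approx -3.3428 \cdot 10^{-9}$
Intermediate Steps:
$O{\left(o \right)} = 10 o$ ($O{\left(o \right)} = - 5 o \left(-2\right) = 10 o$)
$\frac{1}{\left(R{\left(306,O{\left(26 \right)} \right)} - \frac{433120}{-635097}\right) \left(-975442\right)} = \frac{1}{\left(306 - \frac{433120}{-635097}\right) \left(-975442\right)} = \frac{1}{306 - - \frac{433120}{635097}} \left(- \frac{1}{975442}\right) = \frac{1}{306 + \frac{433120}{635097}} \left(- \frac{1}{975442}\right) = \frac{1}{\frac{194772802}{635097}} \left(- \frac{1}{975442}\right) = \frac{635097}{194772802} \left(- \frac{1}{975442}\right) = - \frac{635097}{189989571528484}$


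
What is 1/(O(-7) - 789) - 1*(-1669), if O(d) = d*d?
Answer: 1235059/740 ≈ 1669.0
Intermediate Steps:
O(d) = d²
1/(O(-7) - 789) - 1*(-1669) = 1/((-7)² - 789) - 1*(-1669) = 1/(49 - 789) + 1669 = 1/(-740) + 1669 = -1/740 + 1669 = 1235059/740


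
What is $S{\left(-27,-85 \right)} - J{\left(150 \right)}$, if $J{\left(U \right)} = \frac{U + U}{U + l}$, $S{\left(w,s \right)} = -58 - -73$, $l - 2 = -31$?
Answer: $\frac{1515}{121} \approx 12.521$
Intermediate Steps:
$l = -29$ ($l = 2 - 31 = -29$)
$S{\left(w,s \right)} = 15$ ($S{\left(w,s \right)} = -58 + 73 = 15$)
$J{\left(U \right)} = \frac{2 U}{-29 + U}$ ($J{\left(U \right)} = \frac{U + U}{U - 29} = \frac{2 U}{-29 + U}$)
$S{\left(-27,-85 \right)} - J{\left(150 \right)} = 15 - 2 \cdot 150 \frac{1}{-29 + 150} = 15 - 2 \cdot 150 \cdot \frac{1}{121} = 15 - \frac{300}{121} = \frac{1515}{121}$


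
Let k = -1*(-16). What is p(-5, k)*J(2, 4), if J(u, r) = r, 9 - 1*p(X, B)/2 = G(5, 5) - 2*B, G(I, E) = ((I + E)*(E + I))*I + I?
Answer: -3712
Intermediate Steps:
k = 16
G(I, E) = I + I*(E + I)² (G(I, E) = ((E + I)*(E + I))*I + I = (E + I)²*I + I = I*(E + I)² + I = I + I*(E + I)²)
p(X, B) = -992 + 4*B (p(X, B) = 18 - 2*(5*(1 + (5 + 5)²) - 2*B) = 18 - 2*(5*(1 + 10²) - 2*B) = 18 - 2*(5*(1 + 100) - 2*B) = 18 - 2*(5*101 - 2*B) = 18 - 2*(505 - 2*B) = 18 + (-1010 + 4*B) = -992 + 4*B)
p(-5, k)*J(2, 4) = (-992 + 4*16)*4 = (-992 + 64)*4 = -928*4 = -3712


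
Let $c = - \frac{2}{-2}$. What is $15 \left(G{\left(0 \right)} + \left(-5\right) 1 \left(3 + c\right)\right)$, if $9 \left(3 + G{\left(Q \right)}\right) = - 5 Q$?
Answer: $-345$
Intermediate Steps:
$c = 1$ ($c = \left(-2\right) \left(- \frac{1}{2}\right) = 1$)
$G{\left(Q \right)} = -3 - \frac{5 Q}{9}$ ($G{\left(Q \right)} = -3 + \frac{\left(-5\right) Q}{9} = -3 - \frac{5 Q}{9}$)
$15 \left(G{\left(0 \right)} + \left(-5\right) 1 \left(3 + c\right)\right) = 15 \left(\left(-3 - 0\right) + \left(-5\right) 1 \left(3 + 1\right)\right) = 15 \left(\left(-3 + 0\right) - 20\right) = 15 \left(-3 - 20\right) = 15 \left(-23\right) = -345$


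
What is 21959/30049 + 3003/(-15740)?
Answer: 255397513/472971260 ≈ 0.53999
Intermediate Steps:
21959/30049 + 3003/(-15740) = 21959*(1/30049) + 3003*(-1/15740) = 21959/30049 - 3003/15740 = 255397513/472971260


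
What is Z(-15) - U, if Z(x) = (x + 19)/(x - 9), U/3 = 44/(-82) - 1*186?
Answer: 137623/246 ≈ 559.44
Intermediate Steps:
U = -22944/41 (U = 3*(44/(-82) - 1*186) = 3*(44*(-1/82) - 186) = 3*(-22/41 - 186) = 3*(-7648/41) = -22944/41 ≈ -559.61)
Z(x) = (19 + x)/(-9 + x)
Z(-15) - U = (19 - 15)/(-9 - 15) - 1*(-22944/41) = 4/(-24) + 22944/41 = -1/24*4 + 22944/41 = -⅙ + 22944/41 = 137623/246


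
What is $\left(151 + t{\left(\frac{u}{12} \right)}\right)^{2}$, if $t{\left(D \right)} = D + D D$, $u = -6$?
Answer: $\frac{363609}{16} \approx 22726.0$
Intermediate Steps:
$t{\left(D \right)} = D + D^{2}$
$\left(151 + t{\left(\frac{u}{12} \right)}\right)^{2} = \left(151 + - \frac{6}{12} \left(1 - \frac{6}{12}\right)\right)^{2} = \left(151 + \left(-6\right) \frac{1}{12} \left(1 - \frac{1}{2}\right)\right)^{2} = \left(151 - \frac{1 - \frac{1}{2}}{2}\right)^{2} = \left(151 - \frac{1}{4}\right)^{2} = \left(\frac{603}{4}\right)^{2} = \frac{363609}{16}$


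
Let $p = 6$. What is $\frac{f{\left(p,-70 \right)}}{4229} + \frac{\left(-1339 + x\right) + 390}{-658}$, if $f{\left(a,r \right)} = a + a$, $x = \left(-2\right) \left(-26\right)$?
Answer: $\frac{3801309}{2782682} \approx 1.3661$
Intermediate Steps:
$x = 52$
$f{\left(a,r \right)} = 2 a$
$\frac{f{\left(p,-70 \right)}}{4229} + \frac{\left(-1339 + x\right) + 390}{-658} = \frac{2 \cdot 6}{4229} + \frac{\left(-1339 + 52\right) + 390}{-658} = 12 \cdot \frac{1}{4229} + \left(-1287 + 390\right) \left(- \frac{1}{658}\right) = \frac{12}{4229} - - \frac{897}{658} = \frac{12}{4229} + \frac{897}{658} = \frac{3801309}{2782682}$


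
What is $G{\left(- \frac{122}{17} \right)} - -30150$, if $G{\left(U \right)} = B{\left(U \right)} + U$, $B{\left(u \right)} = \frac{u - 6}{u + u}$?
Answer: $\frac{31259060}{1037} \approx 30144.0$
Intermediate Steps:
$B{\left(u \right)} = \frac{-6 + u}{2 u}$
$G{\left(U \right)} = U + \frac{-6 + U}{2 U}$ ($G{\left(U \right)} = \frac{-6 + U}{2 U} + U = U + \frac{-6 + U}{2 U}$)
$G{\left(- \frac{122}{17} \right)} - -30150 = \left(\frac{1}{2} - \frac{122}{17} - \frac{3}{\left(-122\right) \frac{1}{17}}\right) - -30150 = \left(\frac{1}{2} - \frac{122}{17} - \frac{3}{\left(-122\right) \frac{1}{17}}\right) + 30150 = \left(\frac{1}{2} - \frac{122}{17} - \frac{3}{- \frac{122}{17}}\right) + 30150 = \left(\frac{1}{2} - \frac{122}{17} - - \frac{51}{122}\right) + 30150 = \left(\frac{1}{2} - \frac{122}{17} + \frac{51}{122}\right) + 30150 = - \frac{6490}{1037} + 30150 = \frac{31259060}{1037}$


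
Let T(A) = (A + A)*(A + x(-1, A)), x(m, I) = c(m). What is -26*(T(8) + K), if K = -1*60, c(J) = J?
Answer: -1352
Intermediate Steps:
x(m, I) = m
T(A) = 2*A*(-1 + A) (T(A) = (A + A)*(A - 1) = (2*A)*(-1 + A) = 2*A*(-1 + A))
K = -60
-26*(T(8) + K) = -26*(2*8*(-1 + 8) - 60) = -26*(2*8*7 - 60) = -26*(112 - 60) = -26*52 = -1352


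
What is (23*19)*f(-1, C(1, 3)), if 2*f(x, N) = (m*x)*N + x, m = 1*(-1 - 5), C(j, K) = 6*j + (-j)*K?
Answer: 7429/2 ≈ 3714.5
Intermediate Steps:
C(j, K) = 6*j - K*j
m = -6 (m = 1*(-6) = -6)
f(x, N) = x/2 - 3*N*x (f(x, N) = ((-6*x)*N + x)/2 = (-6*N*x + x)/2 = (x - 6*N*x)/2 = x/2 - 3*N*x)
(23*19)*f(-1, C(1, 3)) = (23*19)*((½)*(-1)*(1 - 6*(6 - 1*3))) = 437*((½)*(-1)*(1 - 6*(6 - 3))) = 437*((½)*(-1)*(1 - 6*3)) = 437*((½)*(-1)*(1 - 18)) = 437*((½)*(-1)*(-17)) = 437*(17/2) = 7429/2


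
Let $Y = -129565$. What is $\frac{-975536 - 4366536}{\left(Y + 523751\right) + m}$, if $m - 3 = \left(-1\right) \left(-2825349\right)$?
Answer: $- \frac{2671036}{1609769} \approx -1.6593$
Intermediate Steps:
$m = 2825352$ ($m = 3 - -2825349 = 3 + 2825349 = 2825352$)
$\frac{-975536 - 4366536}{\left(Y + 523751\right) + m} = \frac{-975536 - 4366536}{\left(-129565 + 523751\right) + 2825352} = - \frac{5342072}{394186 + 2825352} = - \frac{5342072}{3219538} = \left(-5342072\right) \frac{1}{3219538} = - \frac{2671036}{1609769}$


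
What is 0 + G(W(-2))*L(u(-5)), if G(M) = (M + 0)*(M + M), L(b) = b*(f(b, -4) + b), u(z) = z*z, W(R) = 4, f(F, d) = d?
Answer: 16800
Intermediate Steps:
u(z) = z**2
L(b) = b*(-4 + b)
G(M) = 2*M**2 (G(M) = M*(2*M) = 2*M**2)
0 + G(W(-2))*L(u(-5)) = 0 + (2*4**2)*((-5)**2*(-4 + (-5)**2)) = 0 + (2*16)*(25*(-4 + 25)) = 0 + 32*(25*21) = 0 + 32*525 = 0 + 16800 = 16800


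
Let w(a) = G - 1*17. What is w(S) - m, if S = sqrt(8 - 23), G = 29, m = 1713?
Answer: -1701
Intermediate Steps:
S = I*sqrt(15) (S = sqrt(-15) = I*sqrt(15) ≈ 3.873*I)
w(a) = 12 (w(a) = 29 - 1*17 = 29 - 17 = 12)
w(S) - m = 12 - 1*1713 = 12 - 1713 = -1701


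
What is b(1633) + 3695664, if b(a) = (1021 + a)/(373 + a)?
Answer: 3706752319/1003 ≈ 3.6957e+6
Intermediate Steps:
b(a) = (1021 + a)/(373 + a)
b(1633) + 3695664 = (1021 + 1633)/(373 + 1633) + 3695664 = 2654/2006 + 3695664 = (1/2006)*2654 + 3695664 = 1327/1003 + 3695664 = 3706752319/1003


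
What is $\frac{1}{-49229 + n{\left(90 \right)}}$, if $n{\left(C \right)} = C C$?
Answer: $- \frac{1}{41129} \approx -2.4314 \cdot 10^{-5}$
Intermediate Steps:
$n{\left(C \right)} = C^{2}$
$\frac{1}{-49229 + n{\left(90 \right)}} = \frac{1}{-49229 + 90^{2}} = \frac{1}{-49229 + 8100} = \frac{1}{-41129} = - \frac{1}{41129}$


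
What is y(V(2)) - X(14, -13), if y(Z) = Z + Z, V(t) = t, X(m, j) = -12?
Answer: 16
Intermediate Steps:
y(Z) = 2*Z
y(V(2)) - X(14, -13) = 2*2 - 1*(-12) = 4 + 12 = 16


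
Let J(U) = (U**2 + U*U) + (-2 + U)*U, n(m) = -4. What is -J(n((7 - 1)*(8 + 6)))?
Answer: -56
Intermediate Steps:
J(U) = 2*U**2 + U*(-2 + U) (J(U) = (U**2 + U**2) + U*(-2 + U) = 2*U**2 + U*(-2 + U))
-J(n((7 - 1)*(8 + 6))) = -(-4)*(-2 + 3*(-4)) = -(-4)*(-2 - 12) = -(-4)*(-14) = -1*56 = -56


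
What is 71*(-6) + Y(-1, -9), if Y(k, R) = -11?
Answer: -437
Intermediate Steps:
71*(-6) + Y(-1, -9) = 71*(-6) - 11 = -426 - 11 = -437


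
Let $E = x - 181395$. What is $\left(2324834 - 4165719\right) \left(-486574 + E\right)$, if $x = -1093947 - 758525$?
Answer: $4639842030285$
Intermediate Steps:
$x = -1852472$
$E = -2033867$ ($E = -1852472 - 181395 = -2033867$)
$\left(2324834 - 4165719\right) \left(-486574 + E\right) = \left(2324834 - 4165719\right) \left(-486574 - 2033867\right) = \left(-1840885\right) \left(-2520441\right) = 4639842030285$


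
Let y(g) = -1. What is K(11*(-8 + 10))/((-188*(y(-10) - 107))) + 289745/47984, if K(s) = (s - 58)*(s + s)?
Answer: 40326221/6765744 ≈ 5.9604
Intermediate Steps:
K(s) = 2*s*(-58 + s) (K(s) = (-58 + s)*(2*s) = 2*s*(-58 + s))
K(11*(-8 + 10))/((-188*(y(-10) - 107))) + 289745/47984 = (2*(11*(-8 + 10))*(-58 + 11*(-8 + 10)))/((-188*(-1 - 107))) + 289745/47984 = (2*(11*2)*(-58 + 11*2))/((-188*(-108))) + 289745*(1/47984) = (2*22*(-58 + 22))/20304 + 289745/47984 = (2*22*(-36))*(1/20304) + 289745/47984 = -1584*1/20304 + 289745/47984 = -11/141 + 289745/47984 = 40326221/6765744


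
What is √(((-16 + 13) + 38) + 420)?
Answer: √455 ≈ 21.331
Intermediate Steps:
√(((-16 + 13) + 38) + 420) = √((-3 + 38) + 420) = √(35 + 420) = √455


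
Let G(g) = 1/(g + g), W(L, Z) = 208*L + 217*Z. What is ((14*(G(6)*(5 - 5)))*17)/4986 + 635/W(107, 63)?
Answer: 635/35927 ≈ 0.017675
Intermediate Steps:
G(g) = 1/(2*g)
((14*(G(6)*(5 - 5)))*17)/4986 + 635/W(107, 63) = ((14*(((½)/6)*(5 - 5)))*17)/4986 + 635/(208*107 + 217*63) = ((14*(((½)*(⅙))*0))*17)*(1/4986) + 635/(22256 + 13671) = ((14*((1/12)*0))*17)*(1/4986) + 635/35927 = ((14*0)*17)*(1/4986) + 635*(1/35927) = (0*17)*(1/4986) + 635/35927 = 0*(1/4986) + 635/35927 = 0 + 635/35927 = 635/35927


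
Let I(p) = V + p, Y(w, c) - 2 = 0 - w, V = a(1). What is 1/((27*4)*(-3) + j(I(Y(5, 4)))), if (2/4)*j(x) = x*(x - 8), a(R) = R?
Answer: -1/284 ≈ -0.0035211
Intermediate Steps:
V = 1
Y(w, c) = 2 - w (Y(w, c) = 2 + (0 - w) = 2 - w)
I(p) = 1 + p
j(x) = 2*x*(-8 + x) (j(x) = 2*(x*(x - 8)) = 2*(x*(-8 + x)) = 2*x*(-8 + x))
1/((27*4)*(-3) + j(I(Y(5, 4)))) = 1/((27*4)*(-3) + 2*(1 + (2 - 1*5))*(-8 + (1 + (2 - 1*5)))) = 1/(108*(-3) + 2*(1 + (2 - 5))*(-8 + (1 + (2 - 5)))) = 1/(-324 + 2*(1 - 3)*(-8 + (1 - 3))) = 1/(-324 + 2*(-2)*(-8 - 2)) = 1/(-324 + 2*(-2)*(-10)) = 1/(-324 + 40) = 1/(-284) = -1/284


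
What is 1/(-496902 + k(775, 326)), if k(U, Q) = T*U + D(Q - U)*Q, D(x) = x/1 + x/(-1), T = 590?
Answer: -1/39652 ≈ -2.5219e-5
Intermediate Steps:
D(x) = 0 (D(x) = x*1 + x*(-1) = x - x = 0)
k(U, Q) = 590*U (k(U, Q) = 590*U + 0*Q = 590*U + 0 = 590*U)
1/(-496902 + k(775, 326)) = 1/(-496902 + 590*775) = 1/(-496902 + 457250) = 1/(-39652) = -1/39652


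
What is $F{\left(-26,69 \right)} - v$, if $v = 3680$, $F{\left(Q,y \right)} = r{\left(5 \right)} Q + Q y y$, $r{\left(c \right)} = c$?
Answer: $-127596$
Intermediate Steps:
$F{\left(Q,y \right)} = 5 Q + Q y^{2}$ ($F{\left(Q,y \right)} = 5 Q + Q y y = 5 Q + Q y^{2}$)
$F{\left(-26,69 \right)} - v = - 26 \left(5 + 69^{2}\right) - 3680 = - 26 \left(5 + 4761\right) - 3680 = \left(-26\right) 4766 - 3680 = -123916 - 3680 = -127596$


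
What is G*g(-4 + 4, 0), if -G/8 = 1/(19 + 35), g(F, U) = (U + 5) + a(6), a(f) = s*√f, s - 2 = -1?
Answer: -20/27 - 4*√6/27 ≈ -1.1036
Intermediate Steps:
s = 1 (s = 2 - 1 = 1)
a(f) = √f (a(f) = 1*√f = √f)
g(F, U) = 5 + U + √6 (g(F, U) = (U + 5) + √6 = (5 + U) + √6 = 5 + U + √6)
G = -4/27 (G = -8/(19 + 35) = -8/54 = -8*1/54 = -4/27 ≈ -0.14815)
G*g(-4 + 4, 0) = -4*(5 + 0 + √6)/27 = -4*(5 + √6)/27 = -20/27 - 4*√6/27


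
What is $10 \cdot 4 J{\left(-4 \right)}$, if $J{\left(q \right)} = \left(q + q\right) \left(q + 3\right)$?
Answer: $320$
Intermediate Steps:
$J{\left(q \right)} = 2 q \left(3 + q\right)$
$10 \cdot 4 J{\left(-4 \right)} = 10 \cdot 4 \cdot 2 \left(-4\right) \left(3 - 4\right) = 40 \cdot 2 \left(-4\right) \left(-1\right) = 40 \cdot 8 = 320$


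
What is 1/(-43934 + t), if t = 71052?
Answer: 1/27118 ≈ 3.6876e-5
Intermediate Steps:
1/(-43934 + t) = 1/(-43934 + 71052) = 1/27118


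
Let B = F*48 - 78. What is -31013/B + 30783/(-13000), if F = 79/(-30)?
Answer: 992192387/6643000 ≈ 149.36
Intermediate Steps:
F = -79/30 (F = 79*(-1/30) = -79/30 ≈ -2.6333)
B = -1022/5 (B = -79/30*48 - 78 = -632/5 - 78 = -1022/5 ≈ -204.40)
-31013/B + 30783/(-13000) = -31013/(-1022/5) + 30783/(-13000) = -31013*(-5/1022) + 30783*(-1/13000) = 155065/1022 - 30783/13000 = 992192387/6643000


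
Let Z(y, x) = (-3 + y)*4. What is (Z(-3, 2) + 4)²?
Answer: 400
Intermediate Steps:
Z(y, x) = -12 + 4*y
(Z(-3, 2) + 4)² = ((-12 + 4*(-3)) + 4)² = ((-12 - 12) + 4)² = (-24 + 4)² = (-20)² = 400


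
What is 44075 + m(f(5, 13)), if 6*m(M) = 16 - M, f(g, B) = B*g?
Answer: 264401/6 ≈ 44067.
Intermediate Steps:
m(M) = 8/3 - M/6 (m(M) = (16 - M)/6 = 8/3 - M/6)
44075 + m(f(5, 13)) = 44075 + (8/3 - 13*5/6) = 44075 + (8/3 - ⅙*65) = 44075 + (8/3 - 65/6) = 44075 - 49/6 = 264401/6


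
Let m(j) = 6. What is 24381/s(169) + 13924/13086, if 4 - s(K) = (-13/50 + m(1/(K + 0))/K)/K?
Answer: 75949763570488/12462445557 ≈ 6094.3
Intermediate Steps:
s(K) = 4 - (-13/50 + 6/K)/K
24381/s(169) + 13924/13086 = 24381/(4 - 6/169² + (13/50)/169) + 13924/13086 = 24381/(4 - 6*1/28561 + (13/50)*(1/169)) + 13924*(1/13086) = 24381/(4 - 6/28561 + 1/650) + 6962/6543 = 24381/(5714097/1428050) + 6962/6543 = 24381*(1428050/5714097) + 6962/6543 = 11605762350/1904699 + 6962/6543 = 75949763570488/12462445557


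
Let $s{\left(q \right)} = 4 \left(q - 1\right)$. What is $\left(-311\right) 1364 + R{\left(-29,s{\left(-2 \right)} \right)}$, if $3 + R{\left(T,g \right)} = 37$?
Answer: $-424170$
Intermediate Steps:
$s{\left(q \right)} = -4 + 4 q$ ($s{\left(q \right)} = 4 \left(-1 + q\right) = -4 + 4 q$)
$R{\left(T,g \right)} = 34$ ($R{\left(T,g \right)} = -3 + 37 = 34$)
$\left(-311\right) 1364 + R{\left(-29,s{\left(-2 \right)} \right)} = \left(-311\right) 1364 + 34 = -424204 + 34 = -424170$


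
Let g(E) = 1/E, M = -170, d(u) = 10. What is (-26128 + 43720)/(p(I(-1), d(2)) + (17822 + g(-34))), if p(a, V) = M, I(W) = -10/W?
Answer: 598128/600167 ≈ 0.99660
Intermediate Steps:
p(a, V) = -170
(-26128 + 43720)/(p(I(-1), d(2)) + (17822 + g(-34))) = (-26128 + 43720)/(-170 + (17822 + 1/(-34))) = 17592/(-170 + (17822 - 1/34)) = 17592/(-170 + 605947/34) = 17592/(600167/34) = 17592*(34/600167) = 598128/600167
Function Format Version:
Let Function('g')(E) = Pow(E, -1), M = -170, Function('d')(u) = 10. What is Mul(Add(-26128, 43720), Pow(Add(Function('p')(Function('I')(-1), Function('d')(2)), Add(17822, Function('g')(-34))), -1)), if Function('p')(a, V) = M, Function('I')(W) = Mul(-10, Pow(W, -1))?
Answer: Rational(598128, 600167) ≈ 0.99660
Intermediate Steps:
Function('p')(a, V) = -170
Mul(Add(-26128, 43720), Pow(Add(Function('p')(Function('I')(-1), Function('d')(2)), Add(17822, Function('g')(-34))), -1)) = Mul(Add(-26128, 43720), Pow(Add(-170, Add(17822, Pow(-34, -1))), -1)) = Mul(17592, Pow(Add(-170, Add(17822, Rational(-1, 34))), -1)) = Mul(17592, Pow(Add(-170, Rational(605947, 34)), -1)) = Mul(17592, Pow(Rational(600167, 34), -1)) = Mul(17592, Rational(34, 600167)) = Rational(598128, 600167)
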